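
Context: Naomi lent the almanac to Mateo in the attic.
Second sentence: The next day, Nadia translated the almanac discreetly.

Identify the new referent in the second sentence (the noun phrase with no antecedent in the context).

"the almanac" in the second sentence is given — already mentioned in the context.
"Nadia" has no antecedent in the context; it is discourse-new.

Nadia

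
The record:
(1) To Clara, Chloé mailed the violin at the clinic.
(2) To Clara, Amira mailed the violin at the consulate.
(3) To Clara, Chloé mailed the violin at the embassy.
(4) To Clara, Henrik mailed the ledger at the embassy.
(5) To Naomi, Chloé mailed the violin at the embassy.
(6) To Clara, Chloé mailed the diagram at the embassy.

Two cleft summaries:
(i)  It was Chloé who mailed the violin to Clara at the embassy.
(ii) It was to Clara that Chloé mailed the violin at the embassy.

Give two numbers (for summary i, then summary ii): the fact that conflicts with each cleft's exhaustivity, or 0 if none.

0, 5

(i): focus "Chloé". No fact shares thing = the violin, recipient = Clara, setting = at the embassy with a different agent. 0.
(ii): focus "Clara". Looking for agent = Chloé, thing = the violin, setting = at the embassy with some other recipient — fact (5) has Naomi there. Refuted.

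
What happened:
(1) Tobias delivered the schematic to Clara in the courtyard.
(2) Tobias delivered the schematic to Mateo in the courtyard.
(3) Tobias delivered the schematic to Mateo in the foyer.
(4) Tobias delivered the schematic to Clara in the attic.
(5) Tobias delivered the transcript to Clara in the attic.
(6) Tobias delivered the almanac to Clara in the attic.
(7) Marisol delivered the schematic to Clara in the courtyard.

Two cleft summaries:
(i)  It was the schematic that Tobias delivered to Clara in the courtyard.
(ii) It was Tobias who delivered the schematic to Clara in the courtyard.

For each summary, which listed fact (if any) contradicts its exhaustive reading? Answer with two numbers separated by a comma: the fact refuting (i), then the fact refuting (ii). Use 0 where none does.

0, 7

Summary (i) focuses "the schematic" (the thing); background Tobias as agent and Clara as recipient and in the courtyard as setting. No fact matches that background with a different thing, so 0.
Summary (ii) focuses "Tobias" (the agent); background the schematic as thing and Clara as recipient and in the courtyard as setting. Fact (7) matches that background with agent = Marisol — refutes (ii).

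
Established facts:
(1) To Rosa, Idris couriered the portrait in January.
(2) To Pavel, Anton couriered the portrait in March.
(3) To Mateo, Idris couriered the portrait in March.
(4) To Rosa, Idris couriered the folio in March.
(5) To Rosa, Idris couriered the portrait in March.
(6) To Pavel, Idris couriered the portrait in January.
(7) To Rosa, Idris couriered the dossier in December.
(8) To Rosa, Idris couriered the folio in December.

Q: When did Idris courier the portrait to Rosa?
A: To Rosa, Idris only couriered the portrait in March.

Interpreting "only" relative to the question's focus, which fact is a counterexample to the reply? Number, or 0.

1

The question "When did ...?" targets the setting, so in the reply the focus falls on "in March".
So "only" ranges over settings; the rest (agent = Idris, thing = the portrait, recipient = Rosa) is presupposed.
Fact (1) keeps agent = Idris, thing = the portrait, recipient = Rosa but has setting = in January; that refutes the reply.
(Fact (3) would refute a reading with focus on the recipient — but that is not what the question asks.)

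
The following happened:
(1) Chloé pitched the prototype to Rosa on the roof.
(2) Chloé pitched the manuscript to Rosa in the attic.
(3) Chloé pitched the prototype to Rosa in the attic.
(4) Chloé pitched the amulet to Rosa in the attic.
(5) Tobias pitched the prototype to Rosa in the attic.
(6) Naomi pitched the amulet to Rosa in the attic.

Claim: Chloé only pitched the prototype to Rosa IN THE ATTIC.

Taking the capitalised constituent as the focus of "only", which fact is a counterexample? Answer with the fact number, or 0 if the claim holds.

1

The capitals mark "in the attic" as focus. So "only" rules out other settings, with the rest (agent = Chloé, thing = the prototype, recipient = Rosa) as background.
Fact (1) shares the background but differs in setting (on the roof) — a counterexample.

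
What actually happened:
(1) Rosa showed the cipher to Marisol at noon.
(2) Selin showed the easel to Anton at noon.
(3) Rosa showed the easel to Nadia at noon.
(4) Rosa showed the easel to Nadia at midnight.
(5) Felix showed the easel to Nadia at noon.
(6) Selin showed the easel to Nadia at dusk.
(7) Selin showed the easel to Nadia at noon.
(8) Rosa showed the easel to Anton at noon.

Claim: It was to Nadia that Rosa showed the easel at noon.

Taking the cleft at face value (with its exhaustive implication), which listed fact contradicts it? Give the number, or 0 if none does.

The cleft puts "Nadia" in focus and presupposes the open proposition with Rosa as agent and the easel as thing and at noon as setting.
The exhaustive reading says no other recipient fits that background.
Fact (8) shares the background but with recipient = Anton; exhaustivity is violated.

8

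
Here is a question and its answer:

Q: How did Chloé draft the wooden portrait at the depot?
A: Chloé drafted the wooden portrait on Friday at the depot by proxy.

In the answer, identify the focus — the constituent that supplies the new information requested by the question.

The wh-word "how" asks about the manner.
In the answer, "Chloé", "the wooden portrait" and "at the depot" are given — repeated from the question.
"on Friday" is also new, but it specifies the time, which is not what the question asks about — so it is not the focus.
The constituent filling the manner gap is "by proxy"; that is the focus.

by proxy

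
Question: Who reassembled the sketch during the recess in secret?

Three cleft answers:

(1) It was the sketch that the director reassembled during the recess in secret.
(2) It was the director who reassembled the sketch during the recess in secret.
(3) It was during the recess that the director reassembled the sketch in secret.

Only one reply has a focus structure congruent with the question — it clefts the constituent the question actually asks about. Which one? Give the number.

The question word "who" targets the subject (agent).
Option (1) clefts "the sketch" — the direct object, not what was asked.
Option (2) clefts "the director" — that matches what the question asks about.
Option (3) clefts "during the recess" — the time, not what was asked.
So the congruent reply is (2).

2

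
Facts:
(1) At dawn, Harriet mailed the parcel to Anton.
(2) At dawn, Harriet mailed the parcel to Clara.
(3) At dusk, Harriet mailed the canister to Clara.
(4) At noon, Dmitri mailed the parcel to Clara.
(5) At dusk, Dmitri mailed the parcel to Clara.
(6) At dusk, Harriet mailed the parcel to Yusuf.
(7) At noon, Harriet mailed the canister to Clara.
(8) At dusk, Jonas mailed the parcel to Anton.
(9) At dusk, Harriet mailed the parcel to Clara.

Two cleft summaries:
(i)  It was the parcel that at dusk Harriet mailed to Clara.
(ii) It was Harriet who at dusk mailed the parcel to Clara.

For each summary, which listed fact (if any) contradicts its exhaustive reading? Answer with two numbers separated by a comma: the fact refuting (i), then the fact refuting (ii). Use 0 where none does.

3, 5

(i): focus "the parcel". Looking for agent = Harriet, recipient = Clara, setting = at dusk with some other thing — fact (3) has the canister there. Refuted.
(ii): focus "Harriet". Looking for thing = the parcel, recipient = Clara, setting = at dusk with some other agent — fact (5) has Dmitri there. Refuted.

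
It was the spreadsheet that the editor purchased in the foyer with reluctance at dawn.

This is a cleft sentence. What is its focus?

the spreadsheet

In an it-cleft "It was X that/who ...", the clefted constituent X is the focus; the that/who-clause expresses the presupposed open proposition.
Here the focus is "the spreadsheet". The backgrounded (presupposed) material includes "the editor", "in the foyer", "with reluctance" and "at dawn".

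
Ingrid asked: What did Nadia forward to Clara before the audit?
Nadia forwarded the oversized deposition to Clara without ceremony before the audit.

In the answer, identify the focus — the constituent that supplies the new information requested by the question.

the oversized deposition

The wh-word "what" asks about the direct object.
In the answer, "Nadia", "to Clara" and "before the audit" are given — repeated from the question.
"without ceremony" is also new, but it specifies the manner, which is not what the question asks about — so it is not the focus.
The constituent filling the direct object gap is "the oversized deposition"; that is the focus.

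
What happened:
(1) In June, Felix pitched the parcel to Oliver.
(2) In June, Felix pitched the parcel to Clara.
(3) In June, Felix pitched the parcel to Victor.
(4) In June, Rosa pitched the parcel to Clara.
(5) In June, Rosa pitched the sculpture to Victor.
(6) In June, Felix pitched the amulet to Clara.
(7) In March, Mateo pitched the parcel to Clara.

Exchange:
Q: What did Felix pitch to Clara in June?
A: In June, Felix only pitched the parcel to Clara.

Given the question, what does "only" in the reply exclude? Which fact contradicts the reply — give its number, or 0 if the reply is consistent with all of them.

6

The question "What did ...?" targets the thing, so in the reply the focus falls on "the parcel".
"Only" then excludes alternative things while the background — Felix as agent and Clara as recipient and in June as setting — is held fixed.
Fact (6) shares the background with a different thing (the amulet) — counterexample.
(Fact (1) would refute a reading with focus on the recipient — but that is not what the question asks.)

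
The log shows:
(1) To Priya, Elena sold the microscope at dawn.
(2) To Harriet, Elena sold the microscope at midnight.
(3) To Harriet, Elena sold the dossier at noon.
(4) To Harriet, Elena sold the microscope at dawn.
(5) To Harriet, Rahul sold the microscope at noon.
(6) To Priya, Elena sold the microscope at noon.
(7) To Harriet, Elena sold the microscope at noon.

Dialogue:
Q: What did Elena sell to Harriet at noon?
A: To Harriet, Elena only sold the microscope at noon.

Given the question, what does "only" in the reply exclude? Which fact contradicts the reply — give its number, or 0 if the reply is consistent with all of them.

3

Answering "What did ...?" puts focus on the thing — here, "the microscope".
"Only" then excludes alternative things while the background — agent = Elena, recipient = Harriet, setting = at noon — is held fixed.
Fact (3) keeps agent = Elena, recipient = Harriet, setting = at noon but has thing = the dossier; that refutes the reply.
(Fact (6) would refute a reading with focus on the recipient — but that is not what the question asks.)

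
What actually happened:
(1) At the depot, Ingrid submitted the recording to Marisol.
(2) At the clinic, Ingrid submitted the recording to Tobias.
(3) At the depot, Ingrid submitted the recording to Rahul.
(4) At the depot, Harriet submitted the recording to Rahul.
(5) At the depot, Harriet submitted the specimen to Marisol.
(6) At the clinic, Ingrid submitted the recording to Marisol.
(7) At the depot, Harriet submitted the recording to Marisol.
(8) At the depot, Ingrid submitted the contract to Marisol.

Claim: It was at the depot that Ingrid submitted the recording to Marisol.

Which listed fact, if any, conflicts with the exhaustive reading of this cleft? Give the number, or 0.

The cleft puts "at the depot" in focus and presupposes the open proposition with Ingrid as agent and the recording as thing and Marisol as recipient.
Exhaustivity: at the depot is the only setting satisfying that background.
Fact (6) shares the background but with setting = at the clinic; exhaustivity is violated.

6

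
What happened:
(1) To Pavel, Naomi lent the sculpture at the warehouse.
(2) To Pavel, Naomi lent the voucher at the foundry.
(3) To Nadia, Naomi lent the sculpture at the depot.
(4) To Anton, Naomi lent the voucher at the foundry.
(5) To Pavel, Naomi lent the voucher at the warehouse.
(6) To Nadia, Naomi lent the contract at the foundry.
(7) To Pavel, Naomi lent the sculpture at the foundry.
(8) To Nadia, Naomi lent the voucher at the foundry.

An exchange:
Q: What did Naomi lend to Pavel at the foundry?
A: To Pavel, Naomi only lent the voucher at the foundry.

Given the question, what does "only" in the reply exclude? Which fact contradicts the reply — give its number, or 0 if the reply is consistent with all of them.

Answering "What did ...?" puts focus on the thing — here, "the voucher".
So "only" ranges over things; the rest (agent = Naomi, recipient = Pavel, setting = at the foundry) is presupposed.
Fact (7) keeps agent = Naomi, recipient = Pavel, setting = at the foundry but has thing = the sculpture; that refutes the reply.
(Fact (4) would refute a reading with focus on the recipient — but that is not what the question asks.)

7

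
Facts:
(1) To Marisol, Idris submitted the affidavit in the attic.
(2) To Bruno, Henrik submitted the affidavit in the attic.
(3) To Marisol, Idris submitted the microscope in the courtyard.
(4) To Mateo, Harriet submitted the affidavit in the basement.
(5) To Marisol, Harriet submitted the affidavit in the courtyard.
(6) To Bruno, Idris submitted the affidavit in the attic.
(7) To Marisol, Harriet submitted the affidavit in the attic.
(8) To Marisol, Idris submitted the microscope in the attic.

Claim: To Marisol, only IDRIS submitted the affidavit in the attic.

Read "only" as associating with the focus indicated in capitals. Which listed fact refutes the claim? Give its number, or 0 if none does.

7

Focus (in capitals) is "Idris" — the agent. "Only" excludes alternative agents while holding fixed same thing, recipient, setting (the affidavit / Marisol / in the attic).
Fact (7) matches on same thing, recipient, setting (the affidavit / Marisol / in the attic), but has agent = Harriet instead. That refutes the claim.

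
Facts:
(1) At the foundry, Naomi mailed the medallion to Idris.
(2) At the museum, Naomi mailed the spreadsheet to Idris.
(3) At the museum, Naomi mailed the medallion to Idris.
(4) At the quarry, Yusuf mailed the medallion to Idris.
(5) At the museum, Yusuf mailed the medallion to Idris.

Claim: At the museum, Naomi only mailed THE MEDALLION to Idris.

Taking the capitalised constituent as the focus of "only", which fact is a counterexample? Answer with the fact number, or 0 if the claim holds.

The capitals mark "the medallion" as focus. So "only" rules out other things, with the rest (Naomi as agent and Idris as recipient and at the museum as setting) as background.
Fact (2) matches on Naomi as agent and Idris as recipient and at the museum as setting, but has thing = the spreadsheet instead. That refutes the claim.

2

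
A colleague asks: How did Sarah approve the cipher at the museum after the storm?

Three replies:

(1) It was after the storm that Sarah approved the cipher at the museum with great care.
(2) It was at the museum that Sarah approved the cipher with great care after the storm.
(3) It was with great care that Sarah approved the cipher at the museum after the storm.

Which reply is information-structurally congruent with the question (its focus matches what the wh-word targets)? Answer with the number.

3

The question word "how" targets the manner.
Option (1) clefts "after the storm" — the time, not what was asked.
Option (2) clefts "at the museum" — the location, not what was asked.
Option (3) clefts "with great care" — that matches what the question asks about.
So the congruent reply is (3).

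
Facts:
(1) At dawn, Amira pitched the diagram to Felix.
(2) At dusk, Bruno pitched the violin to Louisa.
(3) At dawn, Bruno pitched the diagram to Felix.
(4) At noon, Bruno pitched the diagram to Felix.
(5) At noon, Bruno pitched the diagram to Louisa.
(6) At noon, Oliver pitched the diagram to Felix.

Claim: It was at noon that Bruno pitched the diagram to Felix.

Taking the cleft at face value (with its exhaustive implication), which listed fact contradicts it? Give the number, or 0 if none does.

The cleft puts "at noon" in focus and presupposes the open proposition with same agent, thing, recipient (Bruno / the diagram / Felix).
Exhaustivity: at noon is the only setting satisfying that background.
But fact (3) also has same agent, thing, recipient (Bruno / the diagram / Felix), with setting = at dawn — so the exhaustive reading fails.

3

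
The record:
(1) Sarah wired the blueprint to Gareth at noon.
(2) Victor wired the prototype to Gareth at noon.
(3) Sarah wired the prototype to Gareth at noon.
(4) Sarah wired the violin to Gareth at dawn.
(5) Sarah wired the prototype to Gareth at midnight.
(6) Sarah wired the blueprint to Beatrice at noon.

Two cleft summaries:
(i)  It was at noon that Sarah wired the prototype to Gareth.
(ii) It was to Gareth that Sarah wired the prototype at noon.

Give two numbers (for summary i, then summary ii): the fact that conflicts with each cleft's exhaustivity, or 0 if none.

(i): focus "at noon". Looking for agent = Sarah, thing = the prototype, recipient = Gareth with some other setting — fact (5) has at midnight there. Refuted.
(ii): focus "Gareth". No fact shares agent = Sarah, thing = the prototype, setting = at noon with a different recipient. 0.

5, 0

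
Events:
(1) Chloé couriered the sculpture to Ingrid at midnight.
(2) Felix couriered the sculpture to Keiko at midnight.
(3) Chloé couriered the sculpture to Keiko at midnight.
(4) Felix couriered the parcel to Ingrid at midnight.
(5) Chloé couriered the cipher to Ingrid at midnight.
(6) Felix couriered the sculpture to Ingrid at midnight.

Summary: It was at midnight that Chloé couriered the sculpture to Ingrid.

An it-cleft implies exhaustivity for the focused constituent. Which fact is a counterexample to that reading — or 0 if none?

0

Focus of the cleft: "at midnight" (the setting). Presupposed background: Chloé as agent and the sculpture as thing and Ingrid as recipient.
Exhaustivity: at midnight is the only setting satisfying that background.
Every other fact differs from the presupposition on some backgrounded slot, so none challenges the exhaustivity.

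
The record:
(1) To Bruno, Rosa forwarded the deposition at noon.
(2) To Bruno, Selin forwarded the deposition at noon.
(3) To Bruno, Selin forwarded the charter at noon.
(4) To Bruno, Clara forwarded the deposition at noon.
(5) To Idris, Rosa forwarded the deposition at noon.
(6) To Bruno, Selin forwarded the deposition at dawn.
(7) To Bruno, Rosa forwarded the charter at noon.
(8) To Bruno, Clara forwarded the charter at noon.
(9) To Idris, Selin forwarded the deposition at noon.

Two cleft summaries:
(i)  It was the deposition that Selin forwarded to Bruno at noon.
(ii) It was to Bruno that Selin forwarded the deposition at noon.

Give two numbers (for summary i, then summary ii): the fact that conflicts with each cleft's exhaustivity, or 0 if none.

3, 9

(i): focus "the deposition". Looking for agent = Selin, recipient = Bruno, setting = at noon with some other thing — fact (3) has the charter there. Refuted.
(ii): focus "Bruno". Looking for agent = Selin, thing = the deposition, setting = at noon with some other recipient — fact (9) has Idris there. Refuted.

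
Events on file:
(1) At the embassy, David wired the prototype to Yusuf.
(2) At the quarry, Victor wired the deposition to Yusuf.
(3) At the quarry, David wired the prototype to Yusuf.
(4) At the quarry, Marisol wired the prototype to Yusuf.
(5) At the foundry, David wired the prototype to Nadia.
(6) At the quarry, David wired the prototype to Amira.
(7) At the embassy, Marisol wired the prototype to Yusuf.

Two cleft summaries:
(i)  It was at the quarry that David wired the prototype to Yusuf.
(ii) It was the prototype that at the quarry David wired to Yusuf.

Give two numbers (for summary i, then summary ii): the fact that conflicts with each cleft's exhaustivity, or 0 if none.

1, 0

Summary (i) focuses "at the quarry" (the setting); background same agent, thing, recipient (David / the prototype / Yusuf). Fact (1) matches that background with setting = at the embassy — refutes (i).
Summary (ii) focuses "the prototype" (the thing); background same agent, recipient, setting (David / Yusuf / at the quarry). No fact matches that background with a different thing, so 0.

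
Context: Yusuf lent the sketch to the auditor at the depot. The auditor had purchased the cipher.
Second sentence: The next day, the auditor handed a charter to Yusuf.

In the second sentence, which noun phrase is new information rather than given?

a charter

"the auditor" and "Yusuf" in the second sentence are given — already mentioned in the context.
"a charter" has no antecedent in the context; it is discourse-new (the indefinite article also signals a new referent).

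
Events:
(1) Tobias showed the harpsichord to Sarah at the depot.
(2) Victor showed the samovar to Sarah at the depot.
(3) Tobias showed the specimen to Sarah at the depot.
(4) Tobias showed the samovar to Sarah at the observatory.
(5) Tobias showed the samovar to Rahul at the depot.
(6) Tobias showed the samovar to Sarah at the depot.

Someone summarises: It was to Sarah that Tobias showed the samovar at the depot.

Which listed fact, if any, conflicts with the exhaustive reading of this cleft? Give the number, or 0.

Focus of the cleft: "Sarah" (the recipient). Presupposed background: same agent, thing, setting (Tobias / the samovar / at the depot).
The exhaustive reading says no other recipient fits that background.
But fact (5) also has same agent, thing, setting (Tobias / the samovar / at the depot), with recipient = Rahul — so the exhaustive reading fails.

5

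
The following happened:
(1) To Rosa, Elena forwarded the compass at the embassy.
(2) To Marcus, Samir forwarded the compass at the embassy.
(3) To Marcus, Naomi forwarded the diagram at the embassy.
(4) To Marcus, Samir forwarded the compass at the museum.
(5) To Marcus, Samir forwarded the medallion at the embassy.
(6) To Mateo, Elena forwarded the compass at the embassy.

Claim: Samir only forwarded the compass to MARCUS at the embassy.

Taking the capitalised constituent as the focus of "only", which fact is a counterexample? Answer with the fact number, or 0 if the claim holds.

0

Focus (in capitals) is "Marcus" — the recipient. "Only" excludes alternative recipients while holding fixed Samir as agent and the compass as thing and at the embassy as setting.
No fact matches Samir as agent and the compass as thing and at the embassy as setting with a different recipient — every other fact differs on at least one backgrounded slot. So no fact refutes it.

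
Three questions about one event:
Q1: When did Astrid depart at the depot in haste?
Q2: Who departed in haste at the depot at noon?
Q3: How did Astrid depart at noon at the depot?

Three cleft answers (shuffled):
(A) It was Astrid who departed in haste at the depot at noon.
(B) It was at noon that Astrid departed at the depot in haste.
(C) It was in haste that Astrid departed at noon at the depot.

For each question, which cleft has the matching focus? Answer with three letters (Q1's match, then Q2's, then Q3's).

BAC

Q1 asks about the time; cleft (B) focuses "at noon", which is the time — so Q1 → B.
Q2 asks about the subject (agent); cleft (A) focuses "Astrid", which is the subject (agent) — so Q2 → A.
Q3 asks about the manner; cleft (C) focuses "in haste", which is the manner — so Q3 → C.
Mapping: Q1→B, Q2→A, Q3→C.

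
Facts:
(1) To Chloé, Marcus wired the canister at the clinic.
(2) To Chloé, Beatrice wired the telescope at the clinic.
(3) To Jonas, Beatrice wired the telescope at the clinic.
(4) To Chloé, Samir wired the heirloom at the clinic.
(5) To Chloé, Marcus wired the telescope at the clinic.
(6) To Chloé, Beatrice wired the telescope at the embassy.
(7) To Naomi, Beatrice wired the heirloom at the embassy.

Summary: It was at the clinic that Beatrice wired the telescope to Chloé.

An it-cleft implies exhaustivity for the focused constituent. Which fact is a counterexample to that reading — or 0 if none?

6

Focus of the cleft: "at the clinic" (the setting). Presupposed background: same agent, thing, recipient (Beatrice / the telescope / Chloé).
Exhaustivity: at the clinic is the only setting satisfying that background.
Fact (6) shares the background but with setting = at the embassy; exhaustivity is violated.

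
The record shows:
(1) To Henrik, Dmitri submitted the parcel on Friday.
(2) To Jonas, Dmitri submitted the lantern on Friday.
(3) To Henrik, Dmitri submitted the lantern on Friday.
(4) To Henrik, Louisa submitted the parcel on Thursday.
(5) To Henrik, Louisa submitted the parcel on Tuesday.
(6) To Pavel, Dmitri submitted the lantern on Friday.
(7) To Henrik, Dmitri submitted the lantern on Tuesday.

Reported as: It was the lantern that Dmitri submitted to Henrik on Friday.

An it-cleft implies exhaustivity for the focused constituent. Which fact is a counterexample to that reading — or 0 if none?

Focus of the cleft: "the lantern" (the thing). Presupposed background: same agent, recipient, setting (Dmitri / Henrik / on Friday).
The exhaustive reading says no other thing fits that background.
But fact (1) also has same agent, recipient, setting (Dmitri / Henrik / on Friday), with thing = the parcel — so the exhaustive reading fails.

1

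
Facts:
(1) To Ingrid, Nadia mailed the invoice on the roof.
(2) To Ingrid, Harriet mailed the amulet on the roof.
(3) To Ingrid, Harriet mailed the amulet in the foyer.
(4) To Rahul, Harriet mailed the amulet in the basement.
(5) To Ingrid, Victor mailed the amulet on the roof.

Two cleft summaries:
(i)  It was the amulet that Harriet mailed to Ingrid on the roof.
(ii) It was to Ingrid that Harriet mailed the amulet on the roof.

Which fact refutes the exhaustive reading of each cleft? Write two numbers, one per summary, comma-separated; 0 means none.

(i): focus "the amulet". No fact shares agent = Harriet, recipient = Ingrid, setting = on the roof with a different thing. 0.
(ii): focus "Ingrid". No fact shares agent = Harriet, thing = the amulet, setting = on the roof with a different recipient. 0.

0, 0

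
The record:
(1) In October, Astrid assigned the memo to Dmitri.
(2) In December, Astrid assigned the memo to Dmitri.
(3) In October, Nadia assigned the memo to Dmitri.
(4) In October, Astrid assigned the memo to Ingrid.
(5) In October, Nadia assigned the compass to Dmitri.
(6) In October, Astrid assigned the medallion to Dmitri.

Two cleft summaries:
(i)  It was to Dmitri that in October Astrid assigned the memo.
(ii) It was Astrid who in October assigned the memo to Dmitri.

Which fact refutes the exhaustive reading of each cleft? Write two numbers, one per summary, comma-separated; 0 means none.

4, 3

Summary (i) focuses "Dmitri" (the recipient); background Astrid as agent and the memo as thing and in October as setting. Fact (4) matches that background with recipient = Ingrid — refutes (i).
Summary (ii) focuses "Astrid" (the agent); background the memo as thing and Dmitri as recipient and in October as setting. Fact (3) matches that background with agent = Nadia — refutes (ii).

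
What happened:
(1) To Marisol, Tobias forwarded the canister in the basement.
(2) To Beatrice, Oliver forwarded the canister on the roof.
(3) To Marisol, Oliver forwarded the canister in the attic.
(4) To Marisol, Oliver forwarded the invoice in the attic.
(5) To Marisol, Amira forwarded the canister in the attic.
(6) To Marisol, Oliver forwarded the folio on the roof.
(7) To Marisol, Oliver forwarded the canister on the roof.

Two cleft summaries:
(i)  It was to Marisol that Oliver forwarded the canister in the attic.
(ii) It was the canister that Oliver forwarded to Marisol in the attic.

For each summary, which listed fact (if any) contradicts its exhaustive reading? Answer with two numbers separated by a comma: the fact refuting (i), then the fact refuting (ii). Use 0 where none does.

(i): focus "Marisol". No fact shares same agent, thing, setting (Oliver / the canister / in the attic) with a different recipient. 0.
(ii): focus "the canister". Looking for same agent, recipient, setting (Oliver / Marisol / in the attic) with some other thing — fact (4) has the invoice there. Refuted.

0, 4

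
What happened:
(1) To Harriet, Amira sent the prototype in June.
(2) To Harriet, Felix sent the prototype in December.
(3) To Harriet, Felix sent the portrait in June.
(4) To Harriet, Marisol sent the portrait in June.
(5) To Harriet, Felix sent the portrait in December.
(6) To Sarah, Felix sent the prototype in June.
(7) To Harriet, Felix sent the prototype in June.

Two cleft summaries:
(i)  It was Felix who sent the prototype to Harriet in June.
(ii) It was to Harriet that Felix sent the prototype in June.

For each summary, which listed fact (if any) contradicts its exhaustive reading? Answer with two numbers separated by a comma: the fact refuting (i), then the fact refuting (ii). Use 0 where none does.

Summary (i) focuses "Felix" (the agent); background the prototype as thing and Harriet as recipient and in June as setting. Fact (1) matches that background with agent = Amira — refutes (i).
Summary (ii) focuses "Harriet" (the recipient); background Felix as agent and the prototype as thing and in June as setting. Fact (6) matches that background with recipient = Sarah — refutes (ii).

1, 6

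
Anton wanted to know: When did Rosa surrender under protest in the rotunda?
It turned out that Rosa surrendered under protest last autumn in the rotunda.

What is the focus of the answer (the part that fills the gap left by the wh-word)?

The wh-word "when" asks about the time.
In the answer, "Rosa", "in the rotunda" and "under protest" are given — repeated from the question.
The constituent filling the time gap is "last autumn"; that is the focus and would carry nuclear stress.

last autumn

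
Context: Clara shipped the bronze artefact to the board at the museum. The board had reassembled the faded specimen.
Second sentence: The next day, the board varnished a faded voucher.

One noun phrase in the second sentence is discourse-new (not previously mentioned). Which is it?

a faded voucher

"the board" in the second sentence is given — already mentioned in the context.
"a faded voucher" has no antecedent in the context; it is discourse-new (the indefinite article also signals a new referent).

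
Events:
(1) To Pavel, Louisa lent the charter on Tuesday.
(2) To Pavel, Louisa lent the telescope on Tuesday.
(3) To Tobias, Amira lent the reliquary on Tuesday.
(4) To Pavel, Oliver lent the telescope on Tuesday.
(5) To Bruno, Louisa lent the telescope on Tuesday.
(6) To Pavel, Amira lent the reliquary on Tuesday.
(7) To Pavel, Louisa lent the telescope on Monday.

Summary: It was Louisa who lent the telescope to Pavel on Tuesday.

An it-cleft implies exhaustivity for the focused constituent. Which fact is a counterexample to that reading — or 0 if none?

4

The cleft puts "Louisa" in focus and presupposes the open proposition with same thing, recipient, setting (the telescope / Pavel / on Tuesday).
Exhaustivity: Louisa is the only agent satisfying that background.
But fact (4) also has same thing, recipient, setting (the telescope / Pavel / on Tuesday), with agent = Oliver — so the exhaustive reading fails.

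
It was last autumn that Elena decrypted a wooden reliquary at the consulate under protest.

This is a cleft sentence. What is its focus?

last autumn

In an it-cleft "It was X that/who ...", the clefted constituent X is the focus; the that/who-clause expresses the presupposed open proposition.
Here the focus is "last autumn". The backgrounded (presupposed) material includes "Elena", "a wooden reliquary", "under protest" and "at the consulate".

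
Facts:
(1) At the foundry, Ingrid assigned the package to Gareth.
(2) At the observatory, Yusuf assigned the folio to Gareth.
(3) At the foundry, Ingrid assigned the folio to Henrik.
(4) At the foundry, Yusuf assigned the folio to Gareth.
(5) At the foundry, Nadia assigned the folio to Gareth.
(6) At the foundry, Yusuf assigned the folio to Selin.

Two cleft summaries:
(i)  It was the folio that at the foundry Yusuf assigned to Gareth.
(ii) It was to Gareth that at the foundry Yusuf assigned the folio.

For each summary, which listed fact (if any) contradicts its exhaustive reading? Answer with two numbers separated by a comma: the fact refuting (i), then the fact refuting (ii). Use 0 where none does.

0, 6

(i): focus "the folio". No fact shares same agent, recipient, setting (Yusuf / Gareth / at the foundry) with a different thing. 0.
(ii): focus "Gareth". Looking for same agent, thing, setting (Yusuf / the folio / at the foundry) with some other recipient — fact (6) has Selin there. Refuted.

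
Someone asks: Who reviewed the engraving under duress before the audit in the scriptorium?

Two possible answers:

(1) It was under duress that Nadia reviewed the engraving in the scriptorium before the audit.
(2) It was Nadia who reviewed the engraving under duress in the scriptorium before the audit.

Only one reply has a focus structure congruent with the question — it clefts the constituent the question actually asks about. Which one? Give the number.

2

The question word "who" targets the subject (agent).
Option (1) clefts "under duress" — the manner, not what was asked.
Option (2) clefts "Nadia" — that matches what the question asks about.
So the congruent reply is (2).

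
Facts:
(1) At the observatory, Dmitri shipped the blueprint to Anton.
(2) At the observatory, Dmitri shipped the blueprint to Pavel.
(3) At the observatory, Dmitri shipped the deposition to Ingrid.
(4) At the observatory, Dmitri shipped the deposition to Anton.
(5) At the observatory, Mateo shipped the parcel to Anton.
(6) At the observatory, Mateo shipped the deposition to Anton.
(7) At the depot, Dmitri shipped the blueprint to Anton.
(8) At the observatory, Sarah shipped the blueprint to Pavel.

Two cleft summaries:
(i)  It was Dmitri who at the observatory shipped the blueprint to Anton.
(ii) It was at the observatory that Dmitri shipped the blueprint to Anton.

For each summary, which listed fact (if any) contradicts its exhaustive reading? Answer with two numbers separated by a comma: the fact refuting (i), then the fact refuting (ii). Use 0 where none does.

(i): focus "Dmitri". No fact shares the blueprint as thing and Anton as recipient and at the observatory as setting with a different agent. 0.
(ii): focus "at the observatory". Looking for Dmitri as agent and the blueprint as thing and Anton as recipient with some other setting — fact (7) has at the depot there. Refuted.

0, 7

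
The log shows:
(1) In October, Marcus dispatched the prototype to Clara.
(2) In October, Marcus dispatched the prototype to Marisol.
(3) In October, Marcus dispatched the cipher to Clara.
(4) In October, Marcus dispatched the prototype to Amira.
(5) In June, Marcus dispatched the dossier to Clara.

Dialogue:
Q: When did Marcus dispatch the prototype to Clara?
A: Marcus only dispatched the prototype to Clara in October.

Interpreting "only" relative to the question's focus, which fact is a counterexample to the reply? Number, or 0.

Answering "When did ...?" puts focus on the setting — here, "in October".
"Only" then excludes alternative settings while the background — same agent, thing, recipient (Marcus / the prototype / Clara) — is held fixed.
No fact keeps same agent, thing, recipient (Marcus / the prototype / Clara) while changing the setting; every other fact differs on something backgrounded. The reply stands.
(Fact (3) would refute a reading with focus on the thing — but that is not what the question asks.)

0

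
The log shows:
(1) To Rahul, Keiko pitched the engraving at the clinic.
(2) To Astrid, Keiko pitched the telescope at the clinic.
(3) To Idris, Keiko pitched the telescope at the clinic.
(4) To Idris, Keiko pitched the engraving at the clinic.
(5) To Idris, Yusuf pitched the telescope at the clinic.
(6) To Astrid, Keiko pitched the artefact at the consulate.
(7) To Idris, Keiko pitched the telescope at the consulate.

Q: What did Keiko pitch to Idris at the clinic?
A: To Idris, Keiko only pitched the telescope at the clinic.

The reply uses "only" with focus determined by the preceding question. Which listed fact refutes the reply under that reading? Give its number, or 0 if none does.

Answering "What did ...?" puts focus on the thing — here, "the telescope".
"Only" then excludes alternative things while the background — same agent, recipient, setting (Keiko / Idris / at the clinic) — is held fixed.
Fact (4) shares the background with a different thing (the engraving) — counterexample.
(Fact (2) would refute a reading with focus on the recipient — but that is not what the question asks.)

4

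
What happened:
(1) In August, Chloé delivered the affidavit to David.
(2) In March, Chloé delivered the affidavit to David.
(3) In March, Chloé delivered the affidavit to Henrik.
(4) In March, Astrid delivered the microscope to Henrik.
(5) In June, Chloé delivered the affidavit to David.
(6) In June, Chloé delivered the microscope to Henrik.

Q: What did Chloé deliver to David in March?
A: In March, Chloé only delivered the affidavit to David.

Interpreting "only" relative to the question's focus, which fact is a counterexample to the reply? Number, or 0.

0

Answering "What did ...?" puts focus on the thing — here, "the affidavit".
So "only" ranges over things; the rest (Chloé as agent and David as recipient and in March as setting) is presupposed.
No fact keeps Chloé as agent and David as recipient and in March as setting while changing the thing; every other fact differs on something backgrounded. The reply stands.
(Fact (3) would refute a reading with focus on the recipient — but that is not what the question asks.)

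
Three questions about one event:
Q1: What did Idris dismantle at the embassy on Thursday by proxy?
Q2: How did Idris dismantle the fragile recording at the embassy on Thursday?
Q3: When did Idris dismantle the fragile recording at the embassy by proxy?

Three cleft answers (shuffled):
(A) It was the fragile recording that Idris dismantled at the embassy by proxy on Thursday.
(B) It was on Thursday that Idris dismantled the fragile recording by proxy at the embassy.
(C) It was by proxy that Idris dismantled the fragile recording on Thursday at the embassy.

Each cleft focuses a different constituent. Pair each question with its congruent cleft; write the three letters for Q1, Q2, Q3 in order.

Q1 asks about the direct object; cleft (A) focuses "the fragile recording", which is the direct object — so Q1 → A.
Q2 asks about the manner; cleft (C) focuses "by proxy", which is the manner — so Q2 → C.
Q3 asks about the time; cleft (B) focuses "on Thursday", which is the time — so Q3 → B.
Mapping: Q1→A, Q2→C, Q3→B.

ACB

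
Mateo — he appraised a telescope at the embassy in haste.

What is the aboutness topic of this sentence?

Mateo

The construction explicitly marks "Mateo" as what the sentence is about — the topic.
The remainder of the clause is the comment (what is said about the topic).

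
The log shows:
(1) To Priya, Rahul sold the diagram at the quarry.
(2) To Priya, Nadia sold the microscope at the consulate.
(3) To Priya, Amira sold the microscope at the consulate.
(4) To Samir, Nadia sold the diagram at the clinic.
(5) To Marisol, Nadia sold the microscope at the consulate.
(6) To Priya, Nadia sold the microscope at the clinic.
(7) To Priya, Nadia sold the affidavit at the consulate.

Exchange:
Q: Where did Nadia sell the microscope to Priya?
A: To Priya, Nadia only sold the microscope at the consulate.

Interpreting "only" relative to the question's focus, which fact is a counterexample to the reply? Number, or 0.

Answering "Where did ...?" puts focus on the setting — here, "at the consulate".
"Only" then excludes alternative settings while the background — Nadia as agent and the microscope as thing and Priya as recipient — is held fixed.
Fact (6) shares the background with a different setting (at the clinic) — counterexample.
(Fact (7) would refute a reading with focus on the thing — but that is not what the question asks.)

6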